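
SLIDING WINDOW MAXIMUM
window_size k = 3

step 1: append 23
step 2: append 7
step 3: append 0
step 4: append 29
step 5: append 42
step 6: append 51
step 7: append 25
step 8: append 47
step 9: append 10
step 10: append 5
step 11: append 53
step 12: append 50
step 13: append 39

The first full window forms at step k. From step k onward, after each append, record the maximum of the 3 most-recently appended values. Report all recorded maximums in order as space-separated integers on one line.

step 1: append 23 -> window=[23] (not full yet)
step 2: append 7 -> window=[23, 7] (not full yet)
step 3: append 0 -> window=[23, 7, 0] -> max=23
step 4: append 29 -> window=[7, 0, 29] -> max=29
step 5: append 42 -> window=[0, 29, 42] -> max=42
step 6: append 51 -> window=[29, 42, 51] -> max=51
step 7: append 25 -> window=[42, 51, 25] -> max=51
step 8: append 47 -> window=[51, 25, 47] -> max=51
step 9: append 10 -> window=[25, 47, 10] -> max=47
step 10: append 5 -> window=[47, 10, 5] -> max=47
step 11: append 53 -> window=[10, 5, 53] -> max=53
step 12: append 50 -> window=[5, 53, 50] -> max=53
step 13: append 39 -> window=[53, 50, 39] -> max=53

Answer: 23 29 42 51 51 51 47 47 53 53 53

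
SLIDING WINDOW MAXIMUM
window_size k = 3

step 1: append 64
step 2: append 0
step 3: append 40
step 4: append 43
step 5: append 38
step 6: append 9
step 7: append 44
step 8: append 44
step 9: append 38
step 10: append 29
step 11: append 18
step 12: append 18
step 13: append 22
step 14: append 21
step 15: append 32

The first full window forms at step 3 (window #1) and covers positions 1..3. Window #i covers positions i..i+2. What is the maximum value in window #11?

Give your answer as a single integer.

Answer: 22

Derivation:
step 1: append 64 -> window=[64] (not full yet)
step 2: append 0 -> window=[64, 0] (not full yet)
step 3: append 40 -> window=[64, 0, 40] -> max=64
step 4: append 43 -> window=[0, 40, 43] -> max=43
step 5: append 38 -> window=[40, 43, 38] -> max=43
step 6: append 9 -> window=[43, 38, 9] -> max=43
step 7: append 44 -> window=[38, 9, 44] -> max=44
step 8: append 44 -> window=[9, 44, 44] -> max=44
step 9: append 38 -> window=[44, 44, 38] -> max=44
step 10: append 29 -> window=[44, 38, 29] -> max=44
step 11: append 18 -> window=[38, 29, 18] -> max=38
step 12: append 18 -> window=[29, 18, 18] -> max=29
step 13: append 22 -> window=[18, 18, 22] -> max=22
Window #11 max = 22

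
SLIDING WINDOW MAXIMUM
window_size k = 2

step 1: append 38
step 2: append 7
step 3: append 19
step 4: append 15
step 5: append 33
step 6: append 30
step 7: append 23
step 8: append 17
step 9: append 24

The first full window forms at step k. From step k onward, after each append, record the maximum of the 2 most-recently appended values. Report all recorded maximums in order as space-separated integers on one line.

Answer: 38 19 19 33 33 30 23 24

Derivation:
step 1: append 38 -> window=[38] (not full yet)
step 2: append 7 -> window=[38, 7] -> max=38
step 3: append 19 -> window=[7, 19] -> max=19
step 4: append 15 -> window=[19, 15] -> max=19
step 5: append 33 -> window=[15, 33] -> max=33
step 6: append 30 -> window=[33, 30] -> max=33
step 7: append 23 -> window=[30, 23] -> max=30
step 8: append 17 -> window=[23, 17] -> max=23
step 9: append 24 -> window=[17, 24] -> max=24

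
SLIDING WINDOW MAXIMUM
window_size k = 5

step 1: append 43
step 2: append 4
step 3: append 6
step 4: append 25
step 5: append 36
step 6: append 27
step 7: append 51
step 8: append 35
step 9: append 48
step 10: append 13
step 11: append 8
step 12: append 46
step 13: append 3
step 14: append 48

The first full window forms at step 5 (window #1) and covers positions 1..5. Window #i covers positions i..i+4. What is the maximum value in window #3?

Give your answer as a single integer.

Answer: 51

Derivation:
step 1: append 43 -> window=[43] (not full yet)
step 2: append 4 -> window=[43, 4] (not full yet)
step 3: append 6 -> window=[43, 4, 6] (not full yet)
step 4: append 25 -> window=[43, 4, 6, 25] (not full yet)
step 5: append 36 -> window=[43, 4, 6, 25, 36] -> max=43
step 6: append 27 -> window=[4, 6, 25, 36, 27] -> max=36
step 7: append 51 -> window=[6, 25, 36, 27, 51] -> max=51
Window #3 max = 51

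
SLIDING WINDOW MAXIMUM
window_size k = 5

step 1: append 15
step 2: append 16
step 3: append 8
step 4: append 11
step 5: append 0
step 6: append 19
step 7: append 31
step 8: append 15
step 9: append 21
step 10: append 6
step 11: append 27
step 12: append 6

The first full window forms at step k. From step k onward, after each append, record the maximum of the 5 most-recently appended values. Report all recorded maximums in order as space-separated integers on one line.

Answer: 16 19 31 31 31 31 31 27

Derivation:
step 1: append 15 -> window=[15] (not full yet)
step 2: append 16 -> window=[15, 16] (not full yet)
step 3: append 8 -> window=[15, 16, 8] (not full yet)
step 4: append 11 -> window=[15, 16, 8, 11] (not full yet)
step 5: append 0 -> window=[15, 16, 8, 11, 0] -> max=16
step 6: append 19 -> window=[16, 8, 11, 0, 19] -> max=19
step 7: append 31 -> window=[8, 11, 0, 19, 31] -> max=31
step 8: append 15 -> window=[11, 0, 19, 31, 15] -> max=31
step 9: append 21 -> window=[0, 19, 31, 15, 21] -> max=31
step 10: append 6 -> window=[19, 31, 15, 21, 6] -> max=31
step 11: append 27 -> window=[31, 15, 21, 6, 27] -> max=31
step 12: append 6 -> window=[15, 21, 6, 27, 6] -> max=27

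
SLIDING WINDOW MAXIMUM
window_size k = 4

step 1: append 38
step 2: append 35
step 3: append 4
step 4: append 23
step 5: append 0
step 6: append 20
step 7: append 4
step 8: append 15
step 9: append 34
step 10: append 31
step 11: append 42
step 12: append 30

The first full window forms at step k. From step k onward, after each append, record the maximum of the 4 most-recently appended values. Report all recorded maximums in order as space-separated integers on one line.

Answer: 38 35 23 23 20 34 34 42 42

Derivation:
step 1: append 38 -> window=[38] (not full yet)
step 2: append 35 -> window=[38, 35] (not full yet)
step 3: append 4 -> window=[38, 35, 4] (not full yet)
step 4: append 23 -> window=[38, 35, 4, 23] -> max=38
step 5: append 0 -> window=[35, 4, 23, 0] -> max=35
step 6: append 20 -> window=[4, 23, 0, 20] -> max=23
step 7: append 4 -> window=[23, 0, 20, 4] -> max=23
step 8: append 15 -> window=[0, 20, 4, 15] -> max=20
step 9: append 34 -> window=[20, 4, 15, 34] -> max=34
step 10: append 31 -> window=[4, 15, 34, 31] -> max=34
step 11: append 42 -> window=[15, 34, 31, 42] -> max=42
step 12: append 30 -> window=[34, 31, 42, 30] -> max=42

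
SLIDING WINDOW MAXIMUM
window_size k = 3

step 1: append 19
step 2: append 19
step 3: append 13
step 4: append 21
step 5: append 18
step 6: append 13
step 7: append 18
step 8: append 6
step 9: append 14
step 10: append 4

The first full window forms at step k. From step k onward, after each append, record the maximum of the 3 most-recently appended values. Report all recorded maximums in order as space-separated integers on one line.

step 1: append 19 -> window=[19] (not full yet)
step 2: append 19 -> window=[19, 19] (not full yet)
step 3: append 13 -> window=[19, 19, 13] -> max=19
step 4: append 21 -> window=[19, 13, 21] -> max=21
step 5: append 18 -> window=[13, 21, 18] -> max=21
step 6: append 13 -> window=[21, 18, 13] -> max=21
step 7: append 18 -> window=[18, 13, 18] -> max=18
step 8: append 6 -> window=[13, 18, 6] -> max=18
step 9: append 14 -> window=[18, 6, 14] -> max=18
step 10: append 4 -> window=[6, 14, 4] -> max=14

Answer: 19 21 21 21 18 18 18 14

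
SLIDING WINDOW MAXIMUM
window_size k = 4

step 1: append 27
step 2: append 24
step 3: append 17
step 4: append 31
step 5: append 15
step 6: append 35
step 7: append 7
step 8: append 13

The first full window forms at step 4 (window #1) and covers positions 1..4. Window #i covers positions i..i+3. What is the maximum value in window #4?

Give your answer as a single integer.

step 1: append 27 -> window=[27] (not full yet)
step 2: append 24 -> window=[27, 24] (not full yet)
step 3: append 17 -> window=[27, 24, 17] (not full yet)
step 4: append 31 -> window=[27, 24, 17, 31] -> max=31
step 5: append 15 -> window=[24, 17, 31, 15] -> max=31
step 6: append 35 -> window=[17, 31, 15, 35] -> max=35
step 7: append 7 -> window=[31, 15, 35, 7] -> max=35
Window #4 max = 35

Answer: 35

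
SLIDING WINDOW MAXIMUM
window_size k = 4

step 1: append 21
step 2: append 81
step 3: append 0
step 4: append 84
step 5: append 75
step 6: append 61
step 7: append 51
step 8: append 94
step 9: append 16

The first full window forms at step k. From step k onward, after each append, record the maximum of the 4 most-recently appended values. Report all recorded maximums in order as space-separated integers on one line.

step 1: append 21 -> window=[21] (not full yet)
step 2: append 81 -> window=[21, 81] (not full yet)
step 3: append 0 -> window=[21, 81, 0] (not full yet)
step 4: append 84 -> window=[21, 81, 0, 84] -> max=84
step 5: append 75 -> window=[81, 0, 84, 75] -> max=84
step 6: append 61 -> window=[0, 84, 75, 61] -> max=84
step 7: append 51 -> window=[84, 75, 61, 51] -> max=84
step 8: append 94 -> window=[75, 61, 51, 94] -> max=94
step 9: append 16 -> window=[61, 51, 94, 16] -> max=94

Answer: 84 84 84 84 94 94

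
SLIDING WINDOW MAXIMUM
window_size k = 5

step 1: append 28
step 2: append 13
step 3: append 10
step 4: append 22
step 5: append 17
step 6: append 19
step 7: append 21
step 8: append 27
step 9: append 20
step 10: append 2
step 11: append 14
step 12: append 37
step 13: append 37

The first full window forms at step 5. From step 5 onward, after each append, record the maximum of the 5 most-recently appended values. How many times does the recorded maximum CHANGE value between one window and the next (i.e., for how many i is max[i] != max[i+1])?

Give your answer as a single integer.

Answer: 3

Derivation:
step 1: append 28 -> window=[28] (not full yet)
step 2: append 13 -> window=[28, 13] (not full yet)
step 3: append 10 -> window=[28, 13, 10] (not full yet)
step 4: append 22 -> window=[28, 13, 10, 22] (not full yet)
step 5: append 17 -> window=[28, 13, 10, 22, 17] -> max=28
step 6: append 19 -> window=[13, 10, 22, 17, 19] -> max=22
step 7: append 21 -> window=[10, 22, 17, 19, 21] -> max=22
step 8: append 27 -> window=[22, 17, 19, 21, 27] -> max=27
step 9: append 20 -> window=[17, 19, 21, 27, 20] -> max=27
step 10: append 2 -> window=[19, 21, 27, 20, 2] -> max=27
step 11: append 14 -> window=[21, 27, 20, 2, 14] -> max=27
step 12: append 37 -> window=[27, 20, 2, 14, 37] -> max=37
step 13: append 37 -> window=[20, 2, 14, 37, 37] -> max=37
Recorded maximums: 28 22 22 27 27 27 27 37 37
Changes between consecutive maximums: 3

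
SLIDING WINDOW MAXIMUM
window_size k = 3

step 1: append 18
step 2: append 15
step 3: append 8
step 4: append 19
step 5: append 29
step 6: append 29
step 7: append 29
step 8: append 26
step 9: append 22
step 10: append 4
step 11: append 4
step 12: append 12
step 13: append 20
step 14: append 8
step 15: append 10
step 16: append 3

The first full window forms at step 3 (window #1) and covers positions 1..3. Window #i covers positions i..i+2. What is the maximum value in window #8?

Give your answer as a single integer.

Answer: 26

Derivation:
step 1: append 18 -> window=[18] (not full yet)
step 2: append 15 -> window=[18, 15] (not full yet)
step 3: append 8 -> window=[18, 15, 8] -> max=18
step 4: append 19 -> window=[15, 8, 19] -> max=19
step 5: append 29 -> window=[8, 19, 29] -> max=29
step 6: append 29 -> window=[19, 29, 29] -> max=29
step 7: append 29 -> window=[29, 29, 29] -> max=29
step 8: append 26 -> window=[29, 29, 26] -> max=29
step 9: append 22 -> window=[29, 26, 22] -> max=29
step 10: append 4 -> window=[26, 22, 4] -> max=26
Window #8 max = 26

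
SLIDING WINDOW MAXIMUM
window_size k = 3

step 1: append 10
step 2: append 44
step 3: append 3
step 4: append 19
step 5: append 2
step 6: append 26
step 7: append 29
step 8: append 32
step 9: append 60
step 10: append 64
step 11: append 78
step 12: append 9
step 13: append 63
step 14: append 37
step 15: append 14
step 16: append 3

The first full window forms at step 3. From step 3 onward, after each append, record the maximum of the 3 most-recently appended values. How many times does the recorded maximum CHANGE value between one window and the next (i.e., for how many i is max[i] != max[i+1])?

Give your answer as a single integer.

Answer: 9

Derivation:
step 1: append 10 -> window=[10] (not full yet)
step 2: append 44 -> window=[10, 44] (not full yet)
step 3: append 3 -> window=[10, 44, 3] -> max=44
step 4: append 19 -> window=[44, 3, 19] -> max=44
step 5: append 2 -> window=[3, 19, 2] -> max=19
step 6: append 26 -> window=[19, 2, 26] -> max=26
step 7: append 29 -> window=[2, 26, 29] -> max=29
step 8: append 32 -> window=[26, 29, 32] -> max=32
step 9: append 60 -> window=[29, 32, 60] -> max=60
step 10: append 64 -> window=[32, 60, 64] -> max=64
step 11: append 78 -> window=[60, 64, 78] -> max=78
step 12: append 9 -> window=[64, 78, 9] -> max=78
step 13: append 63 -> window=[78, 9, 63] -> max=78
step 14: append 37 -> window=[9, 63, 37] -> max=63
step 15: append 14 -> window=[63, 37, 14] -> max=63
step 16: append 3 -> window=[37, 14, 3] -> max=37
Recorded maximums: 44 44 19 26 29 32 60 64 78 78 78 63 63 37
Changes between consecutive maximums: 9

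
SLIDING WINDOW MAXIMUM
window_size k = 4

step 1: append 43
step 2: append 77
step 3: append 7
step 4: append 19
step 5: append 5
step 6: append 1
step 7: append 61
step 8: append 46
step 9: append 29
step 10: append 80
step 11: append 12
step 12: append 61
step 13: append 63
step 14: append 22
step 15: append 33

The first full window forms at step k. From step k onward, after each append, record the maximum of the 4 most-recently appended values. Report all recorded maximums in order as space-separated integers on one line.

Answer: 77 77 19 61 61 61 80 80 80 80 63 63

Derivation:
step 1: append 43 -> window=[43] (not full yet)
step 2: append 77 -> window=[43, 77] (not full yet)
step 3: append 7 -> window=[43, 77, 7] (not full yet)
step 4: append 19 -> window=[43, 77, 7, 19] -> max=77
step 5: append 5 -> window=[77, 7, 19, 5] -> max=77
step 6: append 1 -> window=[7, 19, 5, 1] -> max=19
step 7: append 61 -> window=[19, 5, 1, 61] -> max=61
step 8: append 46 -> window=[5, 1, 61, 46] -> max=61
step 9: append 29 -> window=[1, 61, 46, 29] -> max=61
step 10: append 80 -> window=[61, 46, 29, 80] -> max=80
step 11: append 12 -> window=[46, 29, 80, 12] -> max=80
step 12: append 61 -> window=[29, 80, 12, 61] -> max=80
step 13: append 63 -> window=[80, 12, 61, 63] -> max=80
step 14: append 22 -> window=[12, 61, 63, 22] -> max=63
step 15: append 33 -> window=[61, 63, 22, 33] -> max=63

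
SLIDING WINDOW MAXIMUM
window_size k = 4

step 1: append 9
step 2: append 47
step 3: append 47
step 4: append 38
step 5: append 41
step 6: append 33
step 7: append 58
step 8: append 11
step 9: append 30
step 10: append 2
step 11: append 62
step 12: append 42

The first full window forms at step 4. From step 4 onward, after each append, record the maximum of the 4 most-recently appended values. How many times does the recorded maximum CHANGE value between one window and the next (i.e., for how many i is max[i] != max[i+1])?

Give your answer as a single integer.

step 1: append 9 -> window=[9] (not full yet)
step 2: append 47 -> window=[9, 47] (not full yet)
step 3: append 47 -> window=[9, 47, 47] (not full yet)
step 4: append 38 -> window=[9, 47, 47, 38] -> max=47
step 5: append 41 -> window=[47, 47, 38, 41] -> max=47
step 6: append 33 -> window=[47, 38, 41, 33] -> max=47
step 7: append 58 -> window=[38, 41, 33, 58] -> max=58
step 8: append 11 -> window=[41, 33, 58, 11] -> max=58
step 9: append 30 -> window=[33, 58, 11, 30] -> max=58
step 10: append 2 -> window=[58, 11, 30, 2] -> max=58
step 11: append 62 -> window=[11, 30, 2, 62] -> max=62
step 12: append 42 -> window=[30, 2, 62, 42] -> max=62
Recorded maximums: 47 47 47 58 58 58 58 62 62
Changes between consecutive maximums: 2

Answer: 2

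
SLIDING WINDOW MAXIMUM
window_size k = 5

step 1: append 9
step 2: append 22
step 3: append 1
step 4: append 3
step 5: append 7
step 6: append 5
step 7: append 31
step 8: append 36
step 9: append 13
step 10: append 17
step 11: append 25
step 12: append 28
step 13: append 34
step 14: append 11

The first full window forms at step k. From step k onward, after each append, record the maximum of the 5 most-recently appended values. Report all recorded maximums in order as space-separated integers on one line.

step 1: append 9 -> window=[9] (not full yet)
step 2: append 22 -> window=[9, 22] (not full yet)
step 3: append 1 -> window=[9, 22, 1] (not full yet)
step 4: append 3 -> window=[9, 22, 1, 3] (not full yet)
step 5: append 7 -> window=[9, 22, 1, 3, 7] -> max=22
step 6: append 5 -> window=[22, 1, 3, 7, 5] -> max=22
step 7: append 31 -> window=[1, 3, 7, 5, 31] -> max=31
step 8: append 36 -> window=[3, 7, 5, 31, 36] -> max=36
step 9: append 13 -> window=[7, 5, 31, 36, 13] -> max=36
step 10: append 17 -> window=[5, 31, 36, 13, 17] -> max=36
step 11: append 25 -> window=[31, 36, 13, 17, 25] -> max=36
step 12: append 28 -> window=[36, 13, 17, 25, 28] -> max=36
step 13: append 34 -> window=[13, 17, 25, 28, 34] -> max=34
step 14: append 11 -> window=[17, 25, 28, 34, 11] -> max=34

Answer: 22 22 31 36 36 36 36 36 34 34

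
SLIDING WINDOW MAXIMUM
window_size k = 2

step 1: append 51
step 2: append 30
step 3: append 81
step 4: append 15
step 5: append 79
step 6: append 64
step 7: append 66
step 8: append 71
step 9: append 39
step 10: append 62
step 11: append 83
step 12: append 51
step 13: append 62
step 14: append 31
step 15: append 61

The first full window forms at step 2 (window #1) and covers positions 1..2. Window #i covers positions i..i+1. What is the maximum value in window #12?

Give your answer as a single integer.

Answer: 62

Derivation:
step 1: append 51 -> window=[51] (not full yet)
step 2: append 30 -> window=[51, 30] -> max=51
step 3: append 81 -> window=[30, 81] -> max=81
step 4: append 15 -> window=[81, 15] -> max=81
step 5: append 79 -> window=[15, 79] -> max=79
step 6: append 64 -> window=[79, 64] -> max=79
step 7: append 66 -> window=[64, 66] -> max=66
step 8: append 71 -> window=[66, 71] -> max=71
step 9: append 39 -> window=[71, 39] -> max=71
step 10: append 62 -> window=[39, 62] -> max=62
step 11: append 83 -> window=[62, 83] -> max=83
step 12: append 51 -> window=[83, 51] -> max=83
step 13: append 62 -> window=[51, 62] -> max=62
Window #12 max = 62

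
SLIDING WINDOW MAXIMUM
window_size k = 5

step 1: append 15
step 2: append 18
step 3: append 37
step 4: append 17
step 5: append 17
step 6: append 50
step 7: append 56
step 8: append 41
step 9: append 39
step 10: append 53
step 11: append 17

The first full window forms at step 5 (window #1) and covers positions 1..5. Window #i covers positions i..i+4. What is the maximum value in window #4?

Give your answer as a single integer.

step 1: append 15 -> window=[15] (not full yet)
step 2: append 18 -> window=[15, 18] (not full yet)
step 3: append 37 -> window=[15, 18, 37] (not full yet)
step 4: append 17 -> window=[15, 18, 37, 17] (not full yet)
step 5: append 17 -> window=[15, 18, 37, 17, 17] -> max=37
step 6: append 50 -> window=[18, 37, 17, 17, 50] -> max=50
step 7: append 56 -> window=[37, 17, 17, 50, 56] -> max=56
step 8: append 41 -> window=[17, 17, 50, 56, 41] -> max=56
Window #4 max = 56

Answer: 56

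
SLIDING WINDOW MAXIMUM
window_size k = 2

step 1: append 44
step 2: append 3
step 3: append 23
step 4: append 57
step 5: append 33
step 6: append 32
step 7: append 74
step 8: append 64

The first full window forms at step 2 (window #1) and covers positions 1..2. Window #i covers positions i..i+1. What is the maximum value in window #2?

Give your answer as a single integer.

Answer: 23

Derivation:
step 1: append 44 -> window=[44] (not full yet)
step 2: append 3 -> window=[44, 3] -> max=44
step 3: append 23 -> window=[3, 23] -> max=23
Window #2 max = 23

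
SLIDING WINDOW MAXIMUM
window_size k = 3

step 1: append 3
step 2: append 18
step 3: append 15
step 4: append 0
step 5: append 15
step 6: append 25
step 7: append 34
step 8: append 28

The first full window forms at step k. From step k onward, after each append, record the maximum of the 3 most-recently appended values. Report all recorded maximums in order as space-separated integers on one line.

step 1: append 3 -> window=[3] (not full yet)
step 2: append 18 -> window=[3, 18] (not full yet)
step 3: append 15 -> window=[3, 18, 15] -> max=18
step 4: append 0 -> window=[18, 15, 0] -> max=18
step 5: append 15 -> window=[15, 0, 15] -> max=15
step 6: append 25 -> window=[0, 15, 25] -> max=25
step 7: append 34 -> window=[15, 25, 34] -> max=34
step 8: append 28 -> window=[25, 34, 28] -> max=34

Answer: 18 18 15 25 34 34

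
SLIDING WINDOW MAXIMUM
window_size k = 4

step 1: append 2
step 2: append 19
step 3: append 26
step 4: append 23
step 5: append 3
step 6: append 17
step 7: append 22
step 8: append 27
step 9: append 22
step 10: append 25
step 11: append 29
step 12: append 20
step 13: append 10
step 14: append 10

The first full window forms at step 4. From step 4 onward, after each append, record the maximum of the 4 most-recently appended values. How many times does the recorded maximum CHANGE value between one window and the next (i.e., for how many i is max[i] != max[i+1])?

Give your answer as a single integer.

Answer: 3

Derivation:
step 1: append 2 -> window=[2] (not full yet)
step 2: append 19 -> window=[2, 19] (not full yet)
step 3: append 26 -> window=[2, 19, 26] (not full yet)
step 4: append 23 -> window=[2, 19, 26, 23] -> max=26
step 5: append 3 -> window=[19, 26, 23, 3] -> max=26
step 6: append 17 -> window=[26, 23, 3, 17] -> max=26
step 7: append 22 -> window=[23, 3, 17, 22] -> max=23
step 8: append 27 -> window=[3, 17, 22, 27] -> max=27
step 9: append 22 -> window=[17, 22, 27, 22] -> max=27
step 10: append 25 -> window=[22, 27, 22, 25] -> max=27
step 11: append 29 -> window=[27, 22, 25, 29] -> max=29
step 12: append 20 -> window=[22, 25, 29, 20] -> max=29
step 13: append 10 -> window=[25, 29, 20, 10] -> max=29
step 14: append 10 -> window=[29, 20, 10, 10] -> max=29
Recorded maximums: 26 26 26 23 27 27 27 29 29 29 29
Changes between consecutive maximums: 3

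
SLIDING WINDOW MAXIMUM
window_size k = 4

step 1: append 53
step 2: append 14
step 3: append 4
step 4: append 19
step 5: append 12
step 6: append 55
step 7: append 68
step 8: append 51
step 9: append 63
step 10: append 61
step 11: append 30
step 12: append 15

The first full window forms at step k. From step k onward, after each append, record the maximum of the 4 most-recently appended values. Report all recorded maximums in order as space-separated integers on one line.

step 1: append 53 -> window=[53] (not full yet)
step 2: append 14 -> window=[53, 14] (not full yet)
step 3: append 4 -> window=[53, 14, 4] (not full yet)
step 4: append 19 -> window=[53, 14, 4, 19] -> max=53
step 5: append 12 -> window=[14, 4, 19, 12] -> max=19
step 6: append 55 -> window=[4, 19, 12, 55] -> max=55
step 7: append 68 -> window=[19, 12, 55, 68] -> max=68
step 8: append 51 -> window=[12, 55, 68, 51] -> max=68
step 9: append 63 -> window=[55, 68, 51, 63] -> max=68
step 10: append 61 -> window=[68, 51, 63, 61] -> max=68
step 11: append 30 -> window=[51, 63, 61, 30] -> max=63
step 12: append 15 -> window=[63, 61, 30, 15] -> max=63

Answer: 53 19 55 68 68 68 68 63 63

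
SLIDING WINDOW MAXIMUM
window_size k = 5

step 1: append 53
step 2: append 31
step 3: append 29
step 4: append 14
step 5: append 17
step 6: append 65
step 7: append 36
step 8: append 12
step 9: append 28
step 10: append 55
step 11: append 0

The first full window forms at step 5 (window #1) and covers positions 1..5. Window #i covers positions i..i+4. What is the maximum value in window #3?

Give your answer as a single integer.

step 1: append 53 -> window=[53] (not full yet)
step 2: append 31 -> window=[53, 31] (not full yet)
step 3: append 29 -> window=[53, 31, 29] (not full yet)
step 4: append 14 -> window=[53, 31, 29, 14] (not full yet)
step 5: append 17 -> window=[53, 31, 29, 14, 17] -> max=53
step 6: append 65 -> window=[31, 29, 14, 17, 65] -> max=65
step 7: append 36 -> window=[29, 14, 17, 65, 36] -> max=65
Window #3 max = 65

Answer: 65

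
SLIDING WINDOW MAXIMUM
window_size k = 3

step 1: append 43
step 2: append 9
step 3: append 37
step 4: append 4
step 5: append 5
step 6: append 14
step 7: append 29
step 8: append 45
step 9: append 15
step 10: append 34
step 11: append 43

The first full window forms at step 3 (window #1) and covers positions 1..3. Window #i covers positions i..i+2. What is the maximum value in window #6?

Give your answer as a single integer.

step 1: append 43 -> window=[43] (not full yet)
step 2: append 9 -> window=[43, 9] (not full yet)
step 3: append 37 -> window=[43, 9, 37] -> max=43
step 4: append 4 -> window=[9, 37, 4] -> max=37
step 5: append 5 -> window=[37, 4, 5] -> max=37
step 6: append 14 -> window=[4, 5, 14] -> max=14
step 7: append 29 -> window=[5, 14, 29] -> max=29
step 8: append 45 -> window=[14, 29, 45] -> max=45
Window #6 max = 45

Answer: 45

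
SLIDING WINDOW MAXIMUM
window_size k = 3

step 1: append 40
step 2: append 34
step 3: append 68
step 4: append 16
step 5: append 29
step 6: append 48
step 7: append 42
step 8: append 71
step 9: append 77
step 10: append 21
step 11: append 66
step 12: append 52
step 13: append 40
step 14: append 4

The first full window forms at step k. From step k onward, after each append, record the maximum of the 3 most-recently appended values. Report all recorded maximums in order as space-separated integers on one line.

Answer: 68 68 68 48 48 71 77 77 77 66 66 52

Derivation:
step 1: append 40 -> window=[40] (not full yet)
step 2: append 34 -> window=[40, 34] (not full yet)
step 3: append 68 -> window=[40, 34, 68] -> max=68
step 4: append 16 -> window=[34, 68, 16] -> max=68
step 5: append 29 -> window=[68, 16, 29] -> max=68
step 6: append 48 -> window=[16, 29, 48] -> max=48
step 7: append 42 -> window=[29, 48, 42] -> max=48
step 8: append 71 -> window=[48, 42, 71] -> max=71
step 9: append 77 -> window=[42, 71, 77] -> max=77
step 10: append 21 -> window=[71, 77, 21] -> max=77
step 11: append 66 -> window=[77, 21, 66] -> max=77
step 12: append 52 -> window=[21, 66, 52] -> max=66
step 13: append 40 -> window=[66, 52, 40] -> max=66
step 14: append 4 -> window=[52, 40, 4] -> max=52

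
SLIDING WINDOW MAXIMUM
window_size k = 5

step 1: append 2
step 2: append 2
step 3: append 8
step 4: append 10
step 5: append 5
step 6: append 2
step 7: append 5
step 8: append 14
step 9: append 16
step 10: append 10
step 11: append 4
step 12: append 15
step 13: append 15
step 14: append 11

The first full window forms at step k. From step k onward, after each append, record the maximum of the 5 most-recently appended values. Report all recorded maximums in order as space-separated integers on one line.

Answer: 10 10 10 14 16 16 16 16 16 15

Derivation:
step 1: append 2 -> window=[2] (not full yet)
step 2: append 2 -> window=[2, 2] (not full yet)
step 3: append 8 -> window=[2, 2, 8] (not full yet)
step 4: append 10 -> window=[2, 2, 8, 10] (not full yet)
step 5: append 5 -> window=[2, 2, 8, 10, 5] -> max=10
step 6: append 2 -> window=[2, 8, 10, 5, 2] -> max=10
step 7: append 5 -> window=[8, 10, 5, 2, 5] -> max=10
step 8: append 14 -> window=[10, 5, 2, 5, 14] -> max=14
step 9: append 16 -> window=[5, 2, 5, 14, 16] -> max=16
step 10: append 10 -> window=[2, 5, 14, 16, 10] -> max=16
step 11: append 4 -> window=[5, 14, 16, 10, 4] -> max=16
step 12: append 15 -> window=[14, 16, 10, 4, 15] -> max=16
step 13: append 15 -> window=[16, 10, 4, 15, 15] -> max=16
step 14: append 11 -> window=[10, 4, 15, 15, 11] -> max=15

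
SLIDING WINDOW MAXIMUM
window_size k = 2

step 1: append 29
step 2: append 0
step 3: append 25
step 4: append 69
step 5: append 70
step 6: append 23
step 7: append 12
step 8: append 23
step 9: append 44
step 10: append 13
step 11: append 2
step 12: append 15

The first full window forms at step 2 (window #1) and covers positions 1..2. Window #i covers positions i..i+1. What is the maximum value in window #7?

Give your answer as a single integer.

step 1: append 29 -> window=[29] (not full yet)
step 2: append 0 -> window=[29, 0] -> max=29
step 3: append 25 -> window=[0, 25] -> max=25
step 4: append 69 -> window=[25, 69] -> max=69
step 5: append 70 -> window=[69, 70] -> max=70
step 6: append 23 -> window=[70, 23] -> max=70
step 7: append 12 -> window=[23, 12] -> max=23
step 8: append 23 -> window=[12, 23] -> max=23
Window #7 max = 23

Answer: 23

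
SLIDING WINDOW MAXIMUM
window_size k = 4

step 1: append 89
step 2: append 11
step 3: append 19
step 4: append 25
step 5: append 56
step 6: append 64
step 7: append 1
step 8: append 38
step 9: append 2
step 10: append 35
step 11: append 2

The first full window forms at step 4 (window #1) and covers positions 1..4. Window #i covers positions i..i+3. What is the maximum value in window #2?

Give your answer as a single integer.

step 1: append 89 -> window=[89] (not full yet)
step 2: append 11 -> window=[89, 11] (not full yet)
step 3: append 19 -> window=[89, 11, 19] (not full yet)
step 4: append 25 -> window=[89, 11, 19, 25] -> max=89
step 5: append 56 -> window=[11, 19, 25, 56] -> max=56
Window #2 max = 56

Answer: 56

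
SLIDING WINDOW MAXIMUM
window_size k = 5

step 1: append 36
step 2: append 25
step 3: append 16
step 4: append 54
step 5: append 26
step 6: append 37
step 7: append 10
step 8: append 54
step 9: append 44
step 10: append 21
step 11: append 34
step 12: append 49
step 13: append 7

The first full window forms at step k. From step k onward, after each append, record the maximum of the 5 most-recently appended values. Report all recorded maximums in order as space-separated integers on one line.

Answer: 54 54 54 54 54 54 54 54 49

Derivation:
step 1: append 36 -> window=[36] (not full yet)
step 2: append 25 -> window=[36, 25] (not full yet)
step 3: append 16 -> window=[36, 25, 16] (not full yet)
step 4: append 54 -> window=[36, 25, 16, 54] (not full yet)
step 5: append 26 -> window=[36, 25, 16, 54, 26] -> max=54
step 6: append 37 -> window=[25, 16, 54, 26, 37] -> max=54
step 7: append 10 -> window=[16, 54, 26, 37, 10] -> max=54
step 8: append 54 -> window=[54, 26, 37, 10, 54] -> max=54
step 9: append 44 -> window=[26, 37, 10, 54, 44] -> max=54
step 10: append 21 -> window=[37, 10, 54, 44, 21] -> max=54
step 11: append 34 -> window=[10, 54, 44, 21, 34] -> max=54
step 12: append 49 -> window=[54, 44, 21, 34, 49] -> max=54
step 13: append 7 -> window=[44, 21, 34, 49, 7] -> max=49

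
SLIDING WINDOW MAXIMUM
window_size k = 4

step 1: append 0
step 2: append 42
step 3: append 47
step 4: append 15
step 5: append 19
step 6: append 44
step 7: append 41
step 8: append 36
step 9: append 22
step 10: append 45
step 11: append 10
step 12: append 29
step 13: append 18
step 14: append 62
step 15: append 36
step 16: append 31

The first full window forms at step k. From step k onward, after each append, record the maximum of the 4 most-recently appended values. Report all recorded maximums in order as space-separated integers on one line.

step 1: append 0 -> window=[0] (not full yet)
step 2: append 42 -> window=[0, 42] (not full yet)
step 3: append 47 -> window=[0, 42, 47] (not full yet)
step 4: append 15 -> window=[0, 42, 47, 15] -> max=47
step 5: append 19 -> window=[42, 47, 15, 19] -> max=47
step 6: append 44 -> window=[47, 15, 19, 44] -> max=47
step 7: append 41 -> window=[15, 19, 44, 41] -> max=44
step 8: append 36 -> window=[19, 44, 41, 36] -> max=44
step 9: append 22 -> window=[44, 41, 36, 22] -> max=44
step 10: append 45 -> window=[41, 36, 22, 45] -> max=45
step 11: append 10 -> window=[36, 22, 45, 10] -> max=45
step 12: append 29 -> window=[22, 45, 10, 29] -> max=45
step 13: append 18 -> window=[45, 10, 29, 18] -> max=45
step 14: append 62 -> window=[10, 29, 18, 62] -> max=62
step 15: append 36 -> window=[29, 18, 62, 36] -> max=62
step 16: append 31 -> window=[18, 62, 36, 31] -> max=62

Answer: 47 47 47 44 44 44 45 45 45 45 62 62 62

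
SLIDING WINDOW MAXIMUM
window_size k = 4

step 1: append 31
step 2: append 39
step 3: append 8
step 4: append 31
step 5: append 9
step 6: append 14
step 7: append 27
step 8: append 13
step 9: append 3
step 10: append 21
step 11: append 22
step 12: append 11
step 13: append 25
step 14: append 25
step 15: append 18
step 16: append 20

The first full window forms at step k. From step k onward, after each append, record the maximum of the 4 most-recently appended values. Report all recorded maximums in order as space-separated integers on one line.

step 1: append 31 -> window=[31] (not full yet)
step 2: append 39 -> window=[31, 39] (not full yet)
step 3: append 8 -> window=[31, 39, 8] (not full yet)
step 4: append 31 -> window=[31, 39, 8, 31] -> max=39
step 5: append 9 -> window=[39, 8, 31, 9] -> max=39
step 6: append 14 -> window=[8, 31, 9, 14] -> max=31
step 7: append 27 -> window=[31, 9, 14, 27] -> max=31
step 8: append 13 -> window=[9, 14, 27, 13] -> max=27
step 9: append 3 -> window=[14, 27, 13, 3] -> max=27
step 10: append 21 -> window=[27, 13, 3, 21] -> max=27
step 11: append 22 -> window=[13, 3, 21, 22] -> max=22
step 12: append 11 -> window=[3, 21, 22, 11] -> max=22
step 13: append 25 -> window=[21, 22, 11, 25] -> max=25
step 14: append 25 -> window=[22, 11, 25, 25] -> max=25
step 15: append 18 -> window=[11, 25, 25, 18] -> max=25
step 16: append 20 -> window=[25, 25, 18, 20] -> max=25

Answer: 39 39 31 31 27 27 27 22 22 25 25 25 25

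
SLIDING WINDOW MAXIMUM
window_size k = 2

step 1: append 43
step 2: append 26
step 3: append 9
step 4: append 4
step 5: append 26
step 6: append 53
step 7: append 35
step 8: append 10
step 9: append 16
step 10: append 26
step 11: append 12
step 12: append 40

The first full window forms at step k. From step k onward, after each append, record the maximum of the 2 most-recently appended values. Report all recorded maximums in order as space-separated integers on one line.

Answer: 43 26 9 26 53 53 35 16 26 26 40

Derivation:
step 1: append 43 -> window=[43] (not full yet)
step 2: append 26 -> window=[43, 26] -> max=43
step 3: append 9 -> window=[26, 9] -> max=26
step 4: append 4 -> window=[9, 4] -> max=9
step 5: append 26 -> window=[4, 26] -> max=26
step 6: append 53 -> window=[26, 53] -> max=53
step 7: append 35 -> window=[53, 35] -> max=53
step 8: append 10 -> window=[35, 10] -> max=35
step 9: append 16 -> window=[10, 16] -> max=16
step 10: append 26 -> window=[16, 26] -> max=26
step 11: append 12 -> window=[26, 12] -> max=26
step 12: append 40 -> window=[12, 40] -> max=40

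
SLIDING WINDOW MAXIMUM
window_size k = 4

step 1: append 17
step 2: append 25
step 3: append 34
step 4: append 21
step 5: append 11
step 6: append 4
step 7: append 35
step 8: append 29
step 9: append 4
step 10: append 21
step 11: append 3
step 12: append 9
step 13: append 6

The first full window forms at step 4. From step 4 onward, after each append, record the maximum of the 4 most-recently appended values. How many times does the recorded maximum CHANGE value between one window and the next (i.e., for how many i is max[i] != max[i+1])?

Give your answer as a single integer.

step 1: append 17 -> window=[17] (not full yet)
step 2: append 25 -> window=[17, 25] (not full yet)
step 3: append 34 -> window=[17, 25, 34] (not full yet)
step 4: append 21 -> window=[17, 25, 34, 21] -> max=34
step 5: append 11 -> window=[25, 34, 21, 11] -> max=34
step 6: append 4 -> window=[34, 21, 11, 4] -> max=34
step 7: append 35 -> window=[21, 11, 4, 35] -> max=35
step 8: append 29 -> window=[11, 4, 35, 29] -> max=35
step 9: append 4 -> window=[4, 35, 29, 4] -> max=35
step 10: append 21 -> window=[35, 29, 4, 21] -> max=35
step 11: append 3 -> window=[29, 4, 21, 3] -> max=29
step 12: append 9 -> window=[4, 21, 3, 9] -> max=21
step 13: append 6 -> window=[21, 3, 9, 6] -> max=21
Recorded maximums: 34 34 34 35 35 35 35 29 21 21
Changes between consecutive maximums: 3

Answer: 3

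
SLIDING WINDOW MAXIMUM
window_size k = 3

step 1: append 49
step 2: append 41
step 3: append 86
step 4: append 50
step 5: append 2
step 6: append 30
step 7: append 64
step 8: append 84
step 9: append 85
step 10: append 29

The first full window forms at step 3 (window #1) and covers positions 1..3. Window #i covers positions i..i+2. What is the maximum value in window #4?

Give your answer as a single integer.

step 1: append 49 -> window=[49] (not full yet)
step 2: append 41 -> window=[49, 41] (not full yet)
step 3: append 86 -> window=[49, 41, 86] -> max=86
step 4: append 50 -> window=[41, 86, 50] -> max=86
step 5: append 2 -> window=[86, 50, 2] -> max=86
step 6: append 30 -> window=[50, 2, 30] -> max=50
Window #4 max = 50

Answer: 50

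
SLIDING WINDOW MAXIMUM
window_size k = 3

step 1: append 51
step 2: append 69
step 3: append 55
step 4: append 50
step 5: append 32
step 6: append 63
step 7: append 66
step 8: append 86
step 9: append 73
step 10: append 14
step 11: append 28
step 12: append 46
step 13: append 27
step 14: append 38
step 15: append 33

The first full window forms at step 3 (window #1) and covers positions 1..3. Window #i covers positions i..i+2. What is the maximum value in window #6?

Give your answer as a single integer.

Answer: 86

Derivation:
step 1: append 51 -> window=[51] (not full yet)
step 2: append 69 -> window=[51, 69] (not full yet)
step 3: append 55 -> window=[51, 69, 55] -> max=69
step 4: append 50 -> window=[69, 55, 50] -> max=69
step 5: append 32 -> window=[55, 50, 32] -> max=55
step 6: append 63 -> window=[50, 32, 63] -> max=63
step 7: append 66 -> window=[32, 63, 66] -> max=66
step 8: append 86 -> window=[63, 66, 86] -> max=86
Window #6 max = 86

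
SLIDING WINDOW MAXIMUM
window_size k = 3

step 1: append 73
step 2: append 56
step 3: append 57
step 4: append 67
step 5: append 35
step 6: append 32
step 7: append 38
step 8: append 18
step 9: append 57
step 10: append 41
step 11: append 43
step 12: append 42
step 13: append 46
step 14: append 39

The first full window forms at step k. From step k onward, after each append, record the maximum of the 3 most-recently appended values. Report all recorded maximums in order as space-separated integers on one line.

Answer: 73 67 67 67 38 38 57 57 57 43 46 46

Derivation:
step 1: append 73 -> window=[73] (not full yet)
step 2: append 56 -> window=[73, 56] (not full yet)
step 3: append 57 -> window=[73, 56, 57] -> max=73
step 4: append 67 -> window=[56, 57, 67] -> max=67
step 5: append 35 -> window=[57, 67, 35] -> max=67
step 6: append 32 -> window=[67, 35, 32] -> max=67
step 7: append 38 -> window=[35, 32, 38] -> max=38
step 8: append 18 -> window=[32, 38, 18] -> max=38
step 9: append 57 -> window=[38, 18, 57] -> max=57
step 10: append 41 -> window=[18, 57, 41] -> max=57
step 11: append 43 -> window=[57, 41, 43] -> max=57
step 12: append 42 -> window=[41, 43, 42] -> max=43
step 13: append 46 -> window=[43, 42, 46] -> max=46
step 14: append 39 -> window=[42, 46, 39] -> max=46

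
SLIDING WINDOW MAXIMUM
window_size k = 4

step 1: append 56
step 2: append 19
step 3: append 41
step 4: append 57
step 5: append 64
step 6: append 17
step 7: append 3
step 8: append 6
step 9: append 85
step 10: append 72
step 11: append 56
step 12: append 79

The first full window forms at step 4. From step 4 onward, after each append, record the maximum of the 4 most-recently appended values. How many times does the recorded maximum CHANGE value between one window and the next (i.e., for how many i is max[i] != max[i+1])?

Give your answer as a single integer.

step 1: append 56 -> window=[56] (not full yet)
step 2: append 19 -> window=[56, 19] (not full yet)
step 3: append 41 -> window=[56, 19, 41] (not full yet)
step 4: append 57 -> window=[56, 19, 41, 57] -> max=57
step 5: append 64 -> window=[19, 41, 57, 64] -> max=64
step 6: append 17 -> window=[41, 57, 64, 17] -> max=64
step 7: append 3 -> window=[57, 64, 17, 3] -> max=64
step 8: append 6 -> window=[64, 17, 3, 6] -> max=64
step 9: append 85 -> window=[17, 3, 6, 85] -> max=85
step 10: append 72 -> window=[3, 6, 85, 72] -> max=85
step 11: append 56 -> window=[6, 85, 72, 56] -> max=85
step 12: append 79 -> window=[85, 72, 56, 79] -> max=85
Recorded maximums: 57 64 64 64 64 85 85 85 85
Changes between consecutive maximums: 2

Answer: 2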